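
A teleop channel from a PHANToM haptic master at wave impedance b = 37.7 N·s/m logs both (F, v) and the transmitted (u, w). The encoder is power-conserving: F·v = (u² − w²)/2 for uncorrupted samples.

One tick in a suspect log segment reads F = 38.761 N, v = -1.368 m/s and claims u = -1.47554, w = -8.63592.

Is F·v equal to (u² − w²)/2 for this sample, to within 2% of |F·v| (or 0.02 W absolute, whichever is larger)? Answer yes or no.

F·v = 38.761×(-1.368) = -53.02505 W.
(u² − w²)/2 = (2.17722 − 74.57911)/2 = -36.20095 W.
|Δ| = 16.82410;  2% of max(1, |F·v|) = 1.06050.

no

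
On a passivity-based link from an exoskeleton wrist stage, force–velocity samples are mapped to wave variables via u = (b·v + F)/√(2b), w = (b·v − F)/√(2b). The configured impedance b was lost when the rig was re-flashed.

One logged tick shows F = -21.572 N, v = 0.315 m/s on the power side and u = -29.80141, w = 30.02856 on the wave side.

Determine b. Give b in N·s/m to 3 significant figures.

u + w = 0.22715;  u + w = √(2b)·v, so √(2b) = 0.22715/0.315 = 0.72111.
b = (√(2b))²/2 = 0.52000/2 = 0.26000.
(Check via u − w = 2F/√(2b): u − w = -59.82997, 2F/√(2b) = -59.82989.)

b = 0.26 N·s/m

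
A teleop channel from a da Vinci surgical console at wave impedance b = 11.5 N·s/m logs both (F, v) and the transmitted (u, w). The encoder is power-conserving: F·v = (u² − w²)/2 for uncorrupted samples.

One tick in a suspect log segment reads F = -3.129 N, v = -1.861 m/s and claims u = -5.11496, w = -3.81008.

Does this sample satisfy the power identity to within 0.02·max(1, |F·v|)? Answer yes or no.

F·v = (-3.129)×(-1.861) = 5.8231 W.
(u² − w²)/2 = (26.1628 − 14.5167)/2 = 5.8231 W.
|Δ| = 0.0000;  2% of max(1, |F·v|) = 0.1165.

yes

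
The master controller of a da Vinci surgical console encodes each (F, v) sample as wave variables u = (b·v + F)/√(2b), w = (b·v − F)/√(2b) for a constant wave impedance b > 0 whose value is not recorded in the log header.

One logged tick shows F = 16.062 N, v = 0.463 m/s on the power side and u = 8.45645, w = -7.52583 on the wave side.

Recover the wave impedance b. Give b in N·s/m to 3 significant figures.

b = 2.02 N·s/m

u + w = 0.9306;  u + w = √(2b)·v, so √(2b) = 0.9306/0.463 = 2.0100.
b = (√(2b))²/2 = 4.0400/2 = 2.0200.
(Check via u − w = 2F/√(2b): u − w = 15.9823, 2F/√(2b) = 15.9823.)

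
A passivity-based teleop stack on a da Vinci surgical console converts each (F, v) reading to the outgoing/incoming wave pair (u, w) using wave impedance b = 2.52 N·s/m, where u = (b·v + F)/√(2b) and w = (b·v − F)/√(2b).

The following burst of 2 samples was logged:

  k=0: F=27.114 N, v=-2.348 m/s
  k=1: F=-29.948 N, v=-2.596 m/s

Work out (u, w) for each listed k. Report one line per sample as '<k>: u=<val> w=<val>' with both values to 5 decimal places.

0: u=9.44191 w=-14.71316
1: u=-16.25390 w=10.42590

k=0: b·v=2.52×(-2.348)=-5.91696; √(2b)=2.24499; u=(-5.91696+27.114)/2.24499=9.44191, w=(-5.91696−27.114)/2.24499=-14.71316
k=1: b·v=2.52×(-2.596)=-6.54192; √(2b)=2.24499; u=(-6.54192+(-29.948))/2.24499=-16.25390, w=(-6.54192−(-29.948))/2.24499=10.42590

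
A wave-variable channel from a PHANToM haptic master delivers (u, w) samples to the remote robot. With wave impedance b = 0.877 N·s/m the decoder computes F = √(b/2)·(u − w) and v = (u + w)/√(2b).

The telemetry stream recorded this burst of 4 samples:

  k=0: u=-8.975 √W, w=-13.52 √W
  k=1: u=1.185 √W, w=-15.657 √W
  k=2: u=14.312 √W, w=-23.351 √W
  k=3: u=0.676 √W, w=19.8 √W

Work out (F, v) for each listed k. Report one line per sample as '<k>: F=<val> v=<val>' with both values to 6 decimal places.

0: F=3.009669 v=-16.985221
1: F=11.152660 v=-10.927322
2: F=24.940187 v=-6.825046
3: F=-12.663785 v=15.460742

k=0: u−w=4.545000, u+w=-22.495000; √(b/2)=0.662193, √(2b)=1.324387; F=0.662193×4.545=3.009669, v=-22.495000/1.324387=-16.985221
k=1: u−w=16.842000, u+w=-14.472000; √(b/2)=0.662193, √(2b)=1.324387; F=0.662193×16.842=11.152660, v=-14.472000/1.324387=-10.927322
k=2: u−w=37.663000, u+w=-9.039000; √(b/2)=0.662193, √(2b)=1.324387; F=0.662193×37.663=24.940187, v=-9.039000/1.324387=-6.825046
k=3: u−w=-19.124000, u+w=20.476000; √(b/2)=0.662193, √(2b)=1.324387; F=0.662193×(-19.124)=-12.663785, v=20.476000/1.324387=15.460742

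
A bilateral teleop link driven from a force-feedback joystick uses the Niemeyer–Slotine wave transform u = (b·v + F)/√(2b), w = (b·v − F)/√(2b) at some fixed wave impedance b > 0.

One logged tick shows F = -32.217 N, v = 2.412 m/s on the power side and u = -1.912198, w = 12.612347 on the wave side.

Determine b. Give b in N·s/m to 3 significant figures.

b = 9.84 N·s/m

u + w = 10.700149;  u + w = √(2b)·v, so √(2b) = 10.700149/2.412 = 4.436214.
b = (√(2b))²/2 = 19.679998/2 = 9.839999.
(Check via u − w = 2F/√(2b): u − w = -14.524545, 2F/√(2b) = -14.524546.)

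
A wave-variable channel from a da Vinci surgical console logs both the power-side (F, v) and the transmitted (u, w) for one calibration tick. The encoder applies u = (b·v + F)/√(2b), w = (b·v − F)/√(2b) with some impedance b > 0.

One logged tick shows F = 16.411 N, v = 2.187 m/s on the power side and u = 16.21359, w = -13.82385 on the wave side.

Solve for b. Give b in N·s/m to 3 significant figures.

b = 0.597 N·s/m

u + w = 2.3897;  u + w = √(2b)·v, so √(2b) = 2.3897/2.187 = 1.0927.
b = (√(2b))²/2 = 1.1940/2 = 0.5970.
(Check via u − w = 2F/√(2b): u − w = 30.0374, 2F/√(2b) = 30.0375.)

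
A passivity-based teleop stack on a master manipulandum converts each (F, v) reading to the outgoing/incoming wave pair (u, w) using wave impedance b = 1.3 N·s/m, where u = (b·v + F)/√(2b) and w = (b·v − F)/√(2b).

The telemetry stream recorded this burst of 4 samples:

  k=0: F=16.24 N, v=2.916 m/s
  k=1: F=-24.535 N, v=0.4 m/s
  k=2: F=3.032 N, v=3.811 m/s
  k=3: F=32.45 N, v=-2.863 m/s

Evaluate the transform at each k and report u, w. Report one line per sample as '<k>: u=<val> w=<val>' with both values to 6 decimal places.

0: u=12.422575 w=-7.720666
1: u=-14.893471 w=15.538451
2: u=4.952893 w=1.192160
3: u=17.816411 w=-22.432860

k=0: b·v=1.3×2.916=3.790800; √(2b)=1.612452; u=(3.790800+16.24)/1.612452=12.422575, w=(3.790800−16.24)/1.612452=-7.720666
k=1: b·v=1.3×0.4=0.520000; √(2b)=1.612452; u=(0.520000+(-24.535))/1.612452=-14.893471, w=(0.520000−(-24.535))/1.612452=15.538451
k=2: b·v=1.3×3.811=4.954300; √(2b)=1.612452; u=(4.954300+3.032)/1.612452=4.952893, w=(4.954300−3.032)/1.612452=1.192160
k=3: b·v=1.3×(-2.863)=-3.721900; √(2b)=1.612452; u=(-3.721900+32.45)/1.612452=17.816411, w=(-3.721900−32.45)/1.612452=-22.432860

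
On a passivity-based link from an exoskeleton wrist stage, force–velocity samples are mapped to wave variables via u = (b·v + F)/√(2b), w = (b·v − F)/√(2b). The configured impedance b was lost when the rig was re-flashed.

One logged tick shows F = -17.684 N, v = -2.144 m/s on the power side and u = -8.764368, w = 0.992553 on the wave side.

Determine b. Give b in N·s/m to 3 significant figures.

b = 6.57 N·s/m

u + w = -7.771815;  u + w = √(2b)·v, so √(2b) = -7.771815/(-2.144) = 3.624914.
b = (√(2b))²/2 = 13.139999/2 = 6.570000.
(Check via u − w = 2F/√(2b): u − w = -9.756921, 2F/√(2b) = -9.756922.)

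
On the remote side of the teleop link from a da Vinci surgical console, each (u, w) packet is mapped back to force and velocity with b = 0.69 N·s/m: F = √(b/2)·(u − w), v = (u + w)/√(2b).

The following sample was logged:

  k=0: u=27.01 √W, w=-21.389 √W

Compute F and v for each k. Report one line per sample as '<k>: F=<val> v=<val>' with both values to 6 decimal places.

k=0: u−w=48.399000, u+w=5.621000; √(b/2)=0.587367, √(2b)=1.174734; F=0.587367×48.399=28.427976, v=5.621000/1.174734=4.784913

0: F=28.427976 v=4.784913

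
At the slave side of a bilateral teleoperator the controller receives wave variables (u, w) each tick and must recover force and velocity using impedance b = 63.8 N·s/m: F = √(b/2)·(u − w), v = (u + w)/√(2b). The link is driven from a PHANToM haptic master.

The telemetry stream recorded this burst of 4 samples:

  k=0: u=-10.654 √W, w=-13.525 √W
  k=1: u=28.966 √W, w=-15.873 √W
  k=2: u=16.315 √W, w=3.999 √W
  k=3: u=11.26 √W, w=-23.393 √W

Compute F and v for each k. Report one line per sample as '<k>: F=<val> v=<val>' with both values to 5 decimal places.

0: F=16.21543 v=-2.14049
1: F=253.25105 v=1.15908
2: F=69.56087 v=1.79833
3: F=195.72044 v=-1.07410

k=0: u−w=2.87100, u+w=-24.17900; √(b/2)=5.64801, √(2b)=11.29602; F=5.64801×2.871=16.21543, v=-24.17900/11.29602=-2.14049
k=1: u−w=44.83900, u+w=13.09300; √(b/2)=5.64801, √(2b)=11.29602; F=5.64801×44.839=253.25105, v=13.09300/11.29602=1.15908
k=2: u−w=12.31600, u+w=20.31400; √(b/2)=5.64801, √(2b)=11.29602; F=5.64801×12.316=69.56087, v=20.31400/11.29602=1.79833
k=3: u−w=34.65300, u+w=-12.13300; √(b/2)=5.64801, √(2b)=11.29602; F=5.64801×34.653=195.72044, v=-12.13300/11.29602=-1.07410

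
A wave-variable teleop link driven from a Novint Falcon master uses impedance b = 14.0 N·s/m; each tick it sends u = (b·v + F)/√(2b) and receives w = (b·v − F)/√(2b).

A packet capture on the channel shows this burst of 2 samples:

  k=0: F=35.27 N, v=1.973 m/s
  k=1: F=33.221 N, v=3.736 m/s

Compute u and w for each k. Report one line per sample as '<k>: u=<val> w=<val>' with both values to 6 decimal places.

k=0: b·v=14.0×1.973=27.622000; √(2b)=5.291503; u=(27.622000+35.27)/5.291503=11.885471, w=(27.622000−35.27)/5.291503=-1.445336
k=1: b·v=14.0×3.736=52.304000; √(2b)=5.291503; u=(52.304000+33.221)/5.291503=16.162706, w=(52.304000−33.221)/5.291503=3.606348

0: u=11.885471 w=-1.445336
1: u=16.162706 w=3.606348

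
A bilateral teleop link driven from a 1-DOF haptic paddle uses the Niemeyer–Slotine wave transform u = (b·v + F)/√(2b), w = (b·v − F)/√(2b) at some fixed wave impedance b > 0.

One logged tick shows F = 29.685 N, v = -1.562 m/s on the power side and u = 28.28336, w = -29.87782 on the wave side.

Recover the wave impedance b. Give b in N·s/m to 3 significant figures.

u + w = -1.5945;  u + w = √(2b)·v, so √(2b) = -1.5945/(-1.562) = 1.0208.
b = (√(2b))²/2 = 1.0420/2 = 0.5210.
(Check via u − w = 2F/√(2b): u − w = 58.1612, 2F/√(2b) = 58.1613.)

b = 0.521 N·s/m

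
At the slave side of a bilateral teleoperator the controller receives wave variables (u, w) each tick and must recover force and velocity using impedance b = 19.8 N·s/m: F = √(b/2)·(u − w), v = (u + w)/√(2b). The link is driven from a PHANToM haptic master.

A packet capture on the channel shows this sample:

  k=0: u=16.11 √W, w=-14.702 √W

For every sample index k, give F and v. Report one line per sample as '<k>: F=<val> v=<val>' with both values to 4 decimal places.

k=0: u−w=30.8120, u+w=1.4080; √(b/2)=3.1464, √(2b)=6.2929; F=3.1464×30.812=96.9477, v=1.4080/6.2929=0.2237

0: F=96.9477 v=0.2237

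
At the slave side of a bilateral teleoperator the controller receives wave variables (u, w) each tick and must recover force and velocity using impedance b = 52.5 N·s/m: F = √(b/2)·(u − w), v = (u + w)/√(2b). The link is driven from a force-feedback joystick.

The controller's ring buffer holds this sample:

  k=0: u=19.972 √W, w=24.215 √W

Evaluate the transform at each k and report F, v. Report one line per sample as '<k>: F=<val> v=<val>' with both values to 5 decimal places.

0: F=-21.73891 v=4.31221

k=0: u−w=-4.24300, u+w=44.18700; √(b/2)=5.12348, √(2b)=10.24695; F=5.12348×(-4.243)=-21.73891, v=44.18700/10.24695=4.31221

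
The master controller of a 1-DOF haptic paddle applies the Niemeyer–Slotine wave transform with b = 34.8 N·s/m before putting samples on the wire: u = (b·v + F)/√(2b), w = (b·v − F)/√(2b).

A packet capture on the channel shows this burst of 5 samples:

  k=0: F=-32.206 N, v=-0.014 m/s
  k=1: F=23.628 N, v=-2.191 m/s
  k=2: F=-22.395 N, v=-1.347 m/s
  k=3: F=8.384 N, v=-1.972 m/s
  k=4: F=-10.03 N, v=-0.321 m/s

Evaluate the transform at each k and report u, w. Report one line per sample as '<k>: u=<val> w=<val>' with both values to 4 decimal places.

0: u=-3.9188 w=3.8020
1: u=-6.3072 w=-11.9716
2: u=-8.3032 w=-2.9344
3: u=-7.2209 w=-9.2308
4: u=-2.5413 w=-0.1367

k=0: b·v=34.8×(-0.014)=-0.4872; √(2b)=8.3427; u=(-0.4872+(-32.206))/8.3427=-3.9188, w=(-0.4872−(-32.206))/8.3427=3.8020
k=1: b·v=34.8×(-2.191)=-76.2468; √(2b)=8.3427; u=(-76.2468+23.628)/8.3427=-6.3072, w=(-76.2468−23.628)/8.3427=-11.9716
k=2: b·v=34.8×(-1.347)=-46.8756; √(2b)=8.3427; u=(-46.8756+(-22.395))/8.3427=-8.3032, w=(-46.8756−(-22.395))/8.3427=-2.9344
k=3: b·v=34.8×(-1.972)=-68.6256; √(2b)=8.3427; u=(-68.6256+8.384)/8.3427=-7.2209, w=(-68.6256−8.384)/8.3427=-9.2308
k=4: b·v=34.8×(-0.321)=-11.1708; √(2b)=8.3427; u=(-11.1708+(-10.03))/8.3427=-2.5413, w=(-11.1708−(-10.03))/8.3427=-0.1367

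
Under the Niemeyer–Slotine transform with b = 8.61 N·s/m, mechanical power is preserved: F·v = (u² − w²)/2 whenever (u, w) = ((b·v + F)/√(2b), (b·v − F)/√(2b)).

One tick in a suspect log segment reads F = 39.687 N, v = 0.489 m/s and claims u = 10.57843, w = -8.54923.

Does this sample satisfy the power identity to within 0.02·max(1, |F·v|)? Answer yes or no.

F·v = 39.687×0.489 = 19.40694 W.
(u² − w²)/2 = (111.90318 − 73.08933)/2 = 19.40692 W.
|Δ| = 0.00002;  2% of max(1, |F·v|) = 0.38814.

yes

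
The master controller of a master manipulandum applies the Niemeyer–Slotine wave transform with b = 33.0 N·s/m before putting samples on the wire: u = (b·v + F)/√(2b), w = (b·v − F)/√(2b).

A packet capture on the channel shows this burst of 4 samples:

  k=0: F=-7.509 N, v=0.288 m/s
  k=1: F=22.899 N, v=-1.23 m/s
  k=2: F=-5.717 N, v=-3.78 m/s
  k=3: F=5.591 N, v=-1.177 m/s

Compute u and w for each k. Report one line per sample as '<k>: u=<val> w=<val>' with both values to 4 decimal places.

k=0: b·v=33.0×0.288=9.5040; √(2b)=8.1240; u=(9.5040+(-7.509))/8.1240=0.2456, w=(9.5040−(-7.509))/8.1240=2.0942
k=1: b·v=33.0×(-1.23)=-40.5900; √(2b)=8.1240; u=(-40.5900+22.899)/8.1240=-2.1776, w=(-40.5900−22.899)/8.1240=-7.8150
k=2: b·v=33.0×(-3.78)=-124.7400; √(2b)=8.1240; u=(-124.7400+(-5.717))/8.1240=-16.0581, w=(-124.7400−(-5.717))/8.1240=-14.6507
k=3: b·v=33.0×(-1.177)=-38.8410; √(2b)=8.1240; u=(-38.8410+5.591)/8.1240=-4.0928, w=(-38.8410−5.591)/8.1240=-5.4692

0: u=0.2456 w=2.0942
1: u=-2.1776 w=-7.8150
2: u=-16.0581 w=-14.6507
3: u=-4.0928 w=-5.4692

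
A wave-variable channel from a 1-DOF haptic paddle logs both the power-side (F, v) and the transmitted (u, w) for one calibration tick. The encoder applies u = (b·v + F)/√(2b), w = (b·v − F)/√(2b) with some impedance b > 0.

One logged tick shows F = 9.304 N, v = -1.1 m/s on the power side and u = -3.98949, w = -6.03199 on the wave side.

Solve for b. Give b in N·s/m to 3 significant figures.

u + w = -10.02148;  u + w = √(2b)·v, so √(2b) = -10.02148/(-1.1) = 9.11044.
b = (√(2b))²/2 = 83.00005/2 = 41.50003.
(Check via u − w = 2F/√(2b): u − w = 2.04250, 2F/√(2b) = 2.04249.)

b = 41.5 N·s/m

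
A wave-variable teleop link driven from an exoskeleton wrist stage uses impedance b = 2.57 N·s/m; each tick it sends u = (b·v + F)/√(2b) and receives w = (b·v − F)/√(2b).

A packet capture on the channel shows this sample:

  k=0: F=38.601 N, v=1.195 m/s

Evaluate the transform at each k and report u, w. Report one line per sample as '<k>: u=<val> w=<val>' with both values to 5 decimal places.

0: u=18.38080 w=-15.67155

k=0: b·v=2.57×1.195=3.07115; √(2b)=2.26716; u=(3.07115+38.601)/2.26716=18.38080, w=(3.07115−38.601)/2.26716=-15.67155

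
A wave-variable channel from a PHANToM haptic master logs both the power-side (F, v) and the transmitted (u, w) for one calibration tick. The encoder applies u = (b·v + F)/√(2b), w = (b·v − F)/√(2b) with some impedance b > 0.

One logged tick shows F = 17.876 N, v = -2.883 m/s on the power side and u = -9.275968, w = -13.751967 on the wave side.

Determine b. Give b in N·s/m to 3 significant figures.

b = 31.9 N·s/m

u + w = -23.027935;  u + w = √(2b)·v, so √(2b) = -23.027935/(-2.883) = 7.987490.
b = (√(2b))²/2 = 63.800004/2 = 31.900002.
(Check via u − w = 2F/√(2b): u − w = 4.475999, 2F/√(2b) = 4.475999.)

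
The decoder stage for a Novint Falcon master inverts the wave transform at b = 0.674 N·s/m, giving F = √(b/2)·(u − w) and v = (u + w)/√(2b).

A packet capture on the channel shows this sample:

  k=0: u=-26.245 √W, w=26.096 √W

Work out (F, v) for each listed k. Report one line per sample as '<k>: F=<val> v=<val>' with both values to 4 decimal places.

k=0: u−w=-52.3410, u+w=-0.1490; √(b/2)=0.5805, √(2b)=1.1610; F=0.5805×(-52.341)=-30.3848, v=-0.1490/1.1610=-0.1283

0: F=-30.3848 v=-0.1283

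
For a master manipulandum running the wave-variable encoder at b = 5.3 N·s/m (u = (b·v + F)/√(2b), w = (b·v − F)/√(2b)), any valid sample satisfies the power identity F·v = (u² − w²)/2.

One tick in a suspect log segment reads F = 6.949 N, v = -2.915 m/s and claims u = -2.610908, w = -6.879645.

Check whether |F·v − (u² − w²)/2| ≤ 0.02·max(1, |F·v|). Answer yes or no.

F·v = 6.949×(-2.915) = -20.256335 W.
(u² − w²)/2 = (6.816841 − 47.329515)/2 = -20.256337 W.
|Δ| = 0.000002;  2% of max(1, |F·v|) = 0.405127.

yes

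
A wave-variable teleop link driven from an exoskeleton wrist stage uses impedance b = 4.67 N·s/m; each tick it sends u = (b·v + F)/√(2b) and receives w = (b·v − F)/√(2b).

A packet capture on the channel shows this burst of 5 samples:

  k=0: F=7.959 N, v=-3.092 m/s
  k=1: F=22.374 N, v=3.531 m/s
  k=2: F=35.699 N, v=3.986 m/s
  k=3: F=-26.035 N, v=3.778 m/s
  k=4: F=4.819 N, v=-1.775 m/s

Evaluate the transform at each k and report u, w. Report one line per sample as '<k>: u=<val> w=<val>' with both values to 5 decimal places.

k=0: b·v=4.67×(-3.092)=-14.43964; √(2b)=3.05614; u=(-14.43964+7.959)/3.05614=-2.12053, w=(-14.43964−7.959)/3.05614=-7.32906
k=1: b·v=4.67×3.531=16.48977; √(2b)=3.05614; u=(16.48977+22.374)/3.05614=12.71661, w=(16.48977−22.374)/3.05614=-1.92538
k=2: b·v=4.67×3.986=18.61462; √(2b)=3.05614; u=(18.61462+35.699)/3.05614=17.77196, w=(18.61462−35.699)/3.05614=-5.59018
k=3: b·v=4.67×3.778=17.64326; √(2b)=3.05614; u=(17.64326+(-26.035))/3.05614=-2.74586, w=(17.64326−(-26.035))/3.05614=14.29196
k=4: b·v=4.67×(-1.775)=-8.28925; √(2b)=3.05614; u=(-8.28925+4.819)/3.05614=-1.13550, w=(-8.28925−4.819)/3.05614=-4.28915

0: u=-2.12053 w=-7.32906
1: u=12.71661 w=-1.92538
2: u=17.77196 w=-5.59018
3: u=-2.74586 w=14.29196
4: u=-1.13550 w=-4.28915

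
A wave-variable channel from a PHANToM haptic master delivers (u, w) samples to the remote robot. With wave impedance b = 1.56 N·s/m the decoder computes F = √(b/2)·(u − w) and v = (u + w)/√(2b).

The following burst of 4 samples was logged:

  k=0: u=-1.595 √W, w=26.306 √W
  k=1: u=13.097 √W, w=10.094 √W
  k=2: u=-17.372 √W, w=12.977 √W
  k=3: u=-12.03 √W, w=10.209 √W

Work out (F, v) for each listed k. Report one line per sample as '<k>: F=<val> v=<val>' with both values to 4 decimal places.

0: F=-24.6415 v=13.9898
1: F=2.6522 v=13.1293
2: F=-26.8035 v=-2.4882
3: F=-19.6410 v=-1.0309

k=0: u−w=-27.9010, u+w=24.7110; √(b/2)=0.8832, √(2b)=1.7664; F=0.8832×(-27.901)=-24.6415, v=24.7110/1.7664=13.9898
k=1: u−w=3.0030, u+w=23.1910; √(b/2)=0.8832, √(2b)=1.7664; F=0.8832×3.003=2.6522, v=23.1910/1.7664=13.1293
k=2: u−w=-30.3490, u+w=-4.3950; √(b/2)=0.8832, √(2b)=1.7664; F=0.8832×(-30.349)=-26.8035, v=-4.3950/1.7664=-2.4882
k=3: u−w=-22.2390, u+w=-1.8210; √(b/2)=0.8832, √(2b)=1.7664; F=0.8832×(-22.239)=-19.6410, v=-1.8210/1.7664=-1.0309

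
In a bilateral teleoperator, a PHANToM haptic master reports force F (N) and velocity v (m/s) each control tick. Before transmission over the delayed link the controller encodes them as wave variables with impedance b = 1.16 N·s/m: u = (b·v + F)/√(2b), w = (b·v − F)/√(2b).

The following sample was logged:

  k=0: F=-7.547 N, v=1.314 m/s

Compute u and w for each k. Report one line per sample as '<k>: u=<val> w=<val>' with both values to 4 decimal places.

k=0: b·v=1.16×1.314=1.5242; √(2b)=1.5232; u=(1.5242+(-7.547))/1.5232=-3.9541, w=(1.5242−(-7.547))/1.5232=5.9556

0: u=-3.9541 w=5.9556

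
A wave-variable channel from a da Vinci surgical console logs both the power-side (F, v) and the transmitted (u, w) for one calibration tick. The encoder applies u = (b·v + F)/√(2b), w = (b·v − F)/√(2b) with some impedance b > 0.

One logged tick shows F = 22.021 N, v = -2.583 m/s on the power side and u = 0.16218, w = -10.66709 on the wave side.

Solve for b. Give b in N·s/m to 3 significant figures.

b = 8.27 N·s/m

u + w = -10.50491;  u + w = √(2b)·v, so √(2b) = -10.50491/(-2.583) = 4.06694.
b = (√(2b))²/2 = 16.54001/2 = 8.27001.
(Check via u − w = 2F/√(2b): u − w = 10.82927, 2F/√(2b) = 10.82927.)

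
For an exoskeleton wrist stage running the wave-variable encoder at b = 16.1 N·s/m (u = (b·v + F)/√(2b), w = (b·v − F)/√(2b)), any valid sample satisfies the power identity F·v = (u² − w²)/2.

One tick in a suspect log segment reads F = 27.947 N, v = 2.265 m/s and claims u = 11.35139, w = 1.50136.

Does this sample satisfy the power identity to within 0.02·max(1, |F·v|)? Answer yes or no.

F·v = 27.947×2.265 = 63.3000 W.
(u² − w²)/2 = (128.8541 − 2.2541)/2 = 63.3000 W.
|Δ| = 0.0000;  2% of max(1, |F·v|) = 1.2660.

yes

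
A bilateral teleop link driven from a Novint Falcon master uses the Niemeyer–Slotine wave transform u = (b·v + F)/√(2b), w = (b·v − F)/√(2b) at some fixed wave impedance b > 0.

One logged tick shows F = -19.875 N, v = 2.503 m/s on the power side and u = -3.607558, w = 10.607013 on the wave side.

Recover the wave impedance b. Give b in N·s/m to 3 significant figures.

u + w = 6.999455;  u + w = √(2b)·v, so √(2b) = 6.999455/2.503 = 2.796426.
b = (√(2b))²/2 = 7.820000/2 = 3.910000.
(Check via u − w = 2F/√(2b): u − w = -14.214571, 2F/√(2b) = -14.214571.)

b = 3.91 N·s/m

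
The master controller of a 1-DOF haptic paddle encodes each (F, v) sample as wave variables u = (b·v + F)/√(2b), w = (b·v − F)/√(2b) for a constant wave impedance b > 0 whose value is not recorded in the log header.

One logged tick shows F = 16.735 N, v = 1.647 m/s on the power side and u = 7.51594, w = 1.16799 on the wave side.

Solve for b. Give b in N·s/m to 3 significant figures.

b = 13.9 N·s/m

u + w = 8.68393;  u + w = √(2b)·v, so √(2b) = 8.68393/1.647 = 5.27257.
b = (√(2b))²/2 = 27.80004/2 = 13.90002.
(Check via u − w = 2F/√(2b): u − w = 6.34795, 2F/√(2b) = 6.34794.)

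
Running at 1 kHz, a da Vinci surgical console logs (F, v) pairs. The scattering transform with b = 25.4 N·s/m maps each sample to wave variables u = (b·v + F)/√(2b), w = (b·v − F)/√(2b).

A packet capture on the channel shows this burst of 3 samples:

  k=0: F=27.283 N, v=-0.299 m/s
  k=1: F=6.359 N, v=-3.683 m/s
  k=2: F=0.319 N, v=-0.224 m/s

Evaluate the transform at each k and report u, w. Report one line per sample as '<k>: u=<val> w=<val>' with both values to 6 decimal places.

k=0: b·v=25.4×(-0.299)=-7.594600; √(2b)=7.127412; u=(-7.594600+27.283)/7.127412=2.762349, w=(-7.594600−27.283)/7.127412=-4.893445
k=1: b·v=25.4×(-3.683)=-93.548200; √(2b)=7.127412; u=(-93.548200+6.359)/7.127412=-12.232940, w=(-93.548200−6.359)/7.127412=-14.017318
k=2: b·v=25.4×(-0.224)=-5.689600; √(2b)=7.127412; u=(-5.689600+0.319)/7.127412=-0.753513, w=(-5.689600−0.319)/7.127412=-0.843027

0: u=2.762349 w=-4.893445
1: u=-12.232940 w=-14.017318
2: u=-0.753513 w=-0.843027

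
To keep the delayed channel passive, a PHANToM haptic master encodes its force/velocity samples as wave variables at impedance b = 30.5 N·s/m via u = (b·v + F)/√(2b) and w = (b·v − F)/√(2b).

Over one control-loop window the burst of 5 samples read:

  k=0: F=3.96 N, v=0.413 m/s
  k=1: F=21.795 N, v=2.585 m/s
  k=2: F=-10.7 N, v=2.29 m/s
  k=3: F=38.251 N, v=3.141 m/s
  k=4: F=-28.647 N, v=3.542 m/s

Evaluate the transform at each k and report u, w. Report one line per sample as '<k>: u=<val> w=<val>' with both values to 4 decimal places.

0: u=2.1198 w=1.1058
1: u=12.8853 w=7.3042
2: u=7.5727 w=10.3127
3: u=17.1635 w=7.3685
4: u=10.1641 w=17.4998

k=0: b·v=30.5×0.413=12.5965; √(2b)=7.8102; u=(12.5965+3.96)/7.8102=2.1198, w=(12.5965−3.96)/7.8102=1.1058
k=1: b·v=30.5×2.585=78.8425; √(2b)=7.8102; u=(78.8425+21.795)/7.8102=12.8853, w=(78.8425−21.795)/7.8102=7.3042
k=2: b·v=30.5×2.29=69.8450; √(2b)=7.8102; u=(69.8450+(-10.7))/7.8102=7.5727, w=(69.8450−(-10.7))/7.8102=10.3127
k=3: b·v=30.5×3.141=95.8005; √(2b)=7.8102; u=(95.8005+38.251)/7.8102=17.1635, w=(95.8005−38.251)/7.8102=7.3685
k=4: b·v=30.5×3.542=108.0310; √(2b)=7.8102; u=(108.0310+(-28.647))/7.8102=10.1641, w=(108.0310−(-28.647))/7.8102=17.4998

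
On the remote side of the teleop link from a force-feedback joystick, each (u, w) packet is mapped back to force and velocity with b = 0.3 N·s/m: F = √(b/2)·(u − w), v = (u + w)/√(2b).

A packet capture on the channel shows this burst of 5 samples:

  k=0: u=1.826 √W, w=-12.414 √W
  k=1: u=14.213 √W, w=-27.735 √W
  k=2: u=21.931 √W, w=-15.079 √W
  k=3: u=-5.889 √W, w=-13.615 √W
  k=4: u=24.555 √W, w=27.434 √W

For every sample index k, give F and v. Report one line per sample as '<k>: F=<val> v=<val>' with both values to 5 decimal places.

0: F=5.51513 v=-13.66905
1: F=16.24639 v=-17.45683
2: F=14.33391 v=8.84589
3: F=2.99227 v=-25.17956
4: F=-1.11503 v=67.11751

k=0: u−w=14.24000, u+w=-10.58800; √(b/2)=0.38730, √(2b)=0.77460; F=0.38730×14.24=5.51513, v=-10.58800/0.77460=-13.66905
k=1: u−w=41.94800, u+w=-13.52200; √(b/2)=0.38730, √(2b)=0.77460; F=0.38730×41.948=16.24639, v=-13.52200/0.77460=-17.45683
k=2: u−w=37.01000, u+w=6.85200; √(b/2)=0.38730, √(2b)=0.77460; F=0.38730×37.01=14.33391, v=6.85200/0.77460=8.84589
k=3: u−w=7.72600, u+w=-19.50400; √(b/2)=0.38730, √(2b)=0.77460; F=0.38730×7.726=2.99227, v=-19.50400/0.77460=-25.17956
k=4: u−w=-2.87900, u+w=51.98900; √(b/2)=0.38730, √(2b)=0.77460; F=0.38730×(-2.879)=-1.11503, v=51.98900/0.77460=67.11751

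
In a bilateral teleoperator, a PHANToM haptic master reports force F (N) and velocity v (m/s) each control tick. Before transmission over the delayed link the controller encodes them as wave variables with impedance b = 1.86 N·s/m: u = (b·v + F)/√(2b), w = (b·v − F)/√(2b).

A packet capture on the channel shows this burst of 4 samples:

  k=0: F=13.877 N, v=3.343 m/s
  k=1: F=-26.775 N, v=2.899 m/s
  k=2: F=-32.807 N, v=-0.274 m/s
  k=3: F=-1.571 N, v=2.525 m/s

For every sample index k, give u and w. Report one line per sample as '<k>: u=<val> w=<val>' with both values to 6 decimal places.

k=0: b·v=1.86×3.343=6.217980; √(2b)=1.928730; u=(6.217980+13.877)/1.928730=10.418762, w=(6.217980−13.877)/1.928730=-3.971017
k=1: b·v=1.86×2.899=5.392140; √(2b)=1.928730; u=(5.392140+(-26.775))/1.928730=-11.086496, w=(5.392140−(-26.775))/1.928730=16.677885
k=2: b·v=1.86×(-0.274)=-0.509640; √(2b)=1.928730; u=(-0.509640+(-32.807))/1.928730=-17.273873, w=(-0.509640−(-32.807))/1.928730=16.745401
k=3: b·v=1.86×2.525=4.696500; √(2b)=1.928730; u=(4.696500+(-1.571))/1.928730=1.620496, w=(4.696500−(-1.571))/1.928730=3.249547

0: u=10.418762 w=-3.971017
1: u=-11.086496 w=16.677885
2: u=-17.273873 w=16.745401
3: u=1.620496 w=3.249547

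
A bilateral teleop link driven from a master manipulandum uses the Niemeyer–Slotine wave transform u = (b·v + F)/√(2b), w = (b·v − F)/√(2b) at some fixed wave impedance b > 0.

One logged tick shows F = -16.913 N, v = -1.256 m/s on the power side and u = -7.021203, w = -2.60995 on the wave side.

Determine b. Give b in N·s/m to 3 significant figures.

u + w = -9.631153;  u + w = √(2b)·v, so √(2b) = -9.631153/(-1.256) = 7.668115.
b = (√(2b))²/2 = 58.799994/2 = 29.399997.
(Check via u − w = 2F/√(2b): u − w = -4.411253, 2F/√(2b) = -4.411253.)

b = 29.4 N·s/m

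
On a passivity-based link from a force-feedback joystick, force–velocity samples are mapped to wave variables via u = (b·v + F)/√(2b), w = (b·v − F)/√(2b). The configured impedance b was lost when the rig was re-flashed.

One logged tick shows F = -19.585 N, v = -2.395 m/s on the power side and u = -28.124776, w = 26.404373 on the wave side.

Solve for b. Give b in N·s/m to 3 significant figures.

b = 0.258 N·s/m

u + w = -1.720403;  u + w = √(2b)·v, so √(2b) = -1.720403/(-2.395) = 0.718331.
b = (√(2b))²/2 = 0.516000/2 = 0.258000.
(Check via u − w = 2F/√(2b): u − w = -54.529149, 2F/√(2b) = -54.529171.)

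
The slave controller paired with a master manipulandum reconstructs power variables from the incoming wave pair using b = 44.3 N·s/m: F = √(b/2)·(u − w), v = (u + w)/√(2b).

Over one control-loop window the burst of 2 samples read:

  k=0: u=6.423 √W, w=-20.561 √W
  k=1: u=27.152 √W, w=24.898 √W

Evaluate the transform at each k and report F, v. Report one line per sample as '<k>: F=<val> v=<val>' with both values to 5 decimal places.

0: F=126.99692 v=-1.50200
1: F=10.60818 v=5.52973

k=0: u−w=26.98400, u+w=-14.13800; √(b/2)=4.70638, √(2b)=9.41276; F=4.70638×26.984=126.99692, v=-14.13800/9.41276=-1.50200
k=1: u−w=2.25400, u+w=52.05000; √(b/2)=4.70638, √(2b)=9.41276; F=4.70638×2.254=10.60818, v=52.05000/9.41276=5.52973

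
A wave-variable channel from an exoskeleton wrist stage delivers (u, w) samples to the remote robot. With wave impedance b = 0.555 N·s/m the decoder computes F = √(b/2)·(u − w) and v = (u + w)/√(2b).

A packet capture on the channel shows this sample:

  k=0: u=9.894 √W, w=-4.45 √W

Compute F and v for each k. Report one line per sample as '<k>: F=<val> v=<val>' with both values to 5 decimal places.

0: F=7.55617 v=5.16722

k=0: u−w=14.34400, u+w=5.44400; √(b/2)=0.52678, √(2b)=1.05357; F=0.52678×14.344=7.55617, v=5.44400/1.05357=5.16722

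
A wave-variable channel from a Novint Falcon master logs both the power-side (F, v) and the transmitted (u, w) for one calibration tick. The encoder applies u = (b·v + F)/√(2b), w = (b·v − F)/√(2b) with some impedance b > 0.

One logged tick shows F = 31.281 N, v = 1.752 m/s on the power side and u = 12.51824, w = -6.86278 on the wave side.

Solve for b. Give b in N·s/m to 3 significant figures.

u + w = 5.65546;  u + w = √(2b)·v, so √(2b) = 5.65546/1.752 = 3.22800.
b = (√(2b))²/2 = 10.42000/2 = 5.21000.
(Check via u − w = 2F/√(2b): u − w = 19.38102, 2F/√(2b) = 19.38103.)

b = 5.21 N·s/m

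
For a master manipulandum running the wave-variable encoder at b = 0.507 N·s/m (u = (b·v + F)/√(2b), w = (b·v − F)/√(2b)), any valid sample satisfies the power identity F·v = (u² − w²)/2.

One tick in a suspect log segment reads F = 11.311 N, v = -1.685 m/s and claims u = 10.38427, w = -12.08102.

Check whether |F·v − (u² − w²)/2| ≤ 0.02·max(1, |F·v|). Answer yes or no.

yes

F·v = 11.311×(-1.685) = -19.0590 W.
(u² − w²)/2 = (107.8331 − 145.9510)/2 = -19.0590 W.
|Δ| = 0.0000;  2% of max(1, |F·v|) = 0.3812.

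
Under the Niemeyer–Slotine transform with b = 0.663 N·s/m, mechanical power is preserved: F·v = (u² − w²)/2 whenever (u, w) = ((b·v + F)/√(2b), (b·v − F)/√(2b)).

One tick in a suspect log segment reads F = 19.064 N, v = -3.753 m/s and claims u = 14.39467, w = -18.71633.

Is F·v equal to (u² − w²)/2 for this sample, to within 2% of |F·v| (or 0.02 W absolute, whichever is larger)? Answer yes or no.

F·v = 19.064×(-3.753) = -71.54719 W.
(u² − w²)/2 = (207.20652 − 350.30101)/2 = -71.54724 W.
|Δ| = 0.00005;  2% of max(1, |F·v|) = 1.43094.

yes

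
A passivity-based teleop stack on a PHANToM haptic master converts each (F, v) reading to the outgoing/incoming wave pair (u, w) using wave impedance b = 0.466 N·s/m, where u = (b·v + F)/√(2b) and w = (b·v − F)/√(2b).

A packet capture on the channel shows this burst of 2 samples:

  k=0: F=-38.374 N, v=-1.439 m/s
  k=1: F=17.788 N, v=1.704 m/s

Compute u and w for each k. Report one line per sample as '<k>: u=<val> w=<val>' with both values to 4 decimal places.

0: u=-40.4439 w=39.0547
1: u=19.2480 w=-17.6030

k=0: b·v=0.466×(-1.439)=-0.6706; √(2b)=0.9654; u=(-0.6706+(-38.374))/0.9654=-40.4439, w=(-0.6706−(-38.374))/0.9654=39.0547
k=1: b·v=0.466×1.704=0.7941; √(2b)=0.9654; u=(0.7941+17.788)/0.9654=19.2480, w=(0.7941−17.788)/0.9654=-17.6030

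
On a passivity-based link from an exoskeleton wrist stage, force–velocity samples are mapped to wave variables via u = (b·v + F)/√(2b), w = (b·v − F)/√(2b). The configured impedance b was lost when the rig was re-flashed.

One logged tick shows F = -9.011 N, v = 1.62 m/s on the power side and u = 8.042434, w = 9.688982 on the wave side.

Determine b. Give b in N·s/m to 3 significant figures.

u + w = 17.731416;  u + w = √(2b)·v, so √(2b) = 17.731416/1.62 = 10.945319.
b = (√(2b))²/2 = 119.799997/2 = 59.899999.
(Check via u − w = 2F/√(2b): u − w = -1.646548, 2F/√(2b) = -1.646549.)

b = 59.9 N·s/m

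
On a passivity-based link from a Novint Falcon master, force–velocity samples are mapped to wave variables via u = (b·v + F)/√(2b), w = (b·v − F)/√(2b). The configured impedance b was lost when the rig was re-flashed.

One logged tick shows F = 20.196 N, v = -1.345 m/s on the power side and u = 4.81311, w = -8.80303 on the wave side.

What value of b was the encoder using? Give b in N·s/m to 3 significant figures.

u + w = -3.9899;  u + w = √(2b)·v, so √(2b) = -3.9899/(-1.345) = 2.9665.
b = (√(2b))²/2 = 8.8000/2 = 4.4000.
(Check via u − w = 2F/√(2b): u − w = 13.6161, 2F/√(2b) = 13.6161.)

b = 4.4 N·s/m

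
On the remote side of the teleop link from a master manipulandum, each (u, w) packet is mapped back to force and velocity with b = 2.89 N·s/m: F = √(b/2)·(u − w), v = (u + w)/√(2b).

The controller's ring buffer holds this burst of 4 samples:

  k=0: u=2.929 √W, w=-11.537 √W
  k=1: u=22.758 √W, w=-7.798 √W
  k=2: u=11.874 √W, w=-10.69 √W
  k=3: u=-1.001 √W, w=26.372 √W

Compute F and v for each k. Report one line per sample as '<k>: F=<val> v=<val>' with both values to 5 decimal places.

0: F=17.38931 v=-3.58046
1: F=36.73080 v=6.22254
2: F=27.12377 v=0.49248
3: F=-32.90458 v=10.55294

k=0: u−w=14.46600, u+w=-8.60800; √(b/2)=1.20208, √(2b)=2.40416; F=1.20208×14.466=17.38931, v=-8.60800/2.40416=-3.58046
k=1: u−w=30.55600, u+w=14.96000; √(b/2)=1.20208, √(2b)=2.40416; F=1.20208×30.556=36.73080, v=14.96000/2.40416=6.22254
k=2: u−w=22.56400, u+w=1.18400; √(b/2)=1.20208, √(2b)=2.40416; F=1.20208×22.564=27.12377, v=1.18400/2.40416=0.49248
k=3: u−w=-27.37300, u+w=25.37100; √(b/2)=1.20208, √(2b)=2.40416; F=1.20208×(-27.373)=-32.90458, v=25.37100/2.40416=10.55294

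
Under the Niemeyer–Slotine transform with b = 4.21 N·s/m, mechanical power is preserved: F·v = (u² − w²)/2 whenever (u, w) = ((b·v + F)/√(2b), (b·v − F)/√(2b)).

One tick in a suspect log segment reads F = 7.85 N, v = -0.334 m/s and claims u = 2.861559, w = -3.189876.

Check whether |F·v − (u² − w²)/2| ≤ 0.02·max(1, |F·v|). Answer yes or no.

no

F·v = 7.85×(-0.334) = -2.621900 W.
(u² − w²)/2 = (8.188520 − 10.175309)/2 = -0.993394 W.
|Δ| = 1.628506;  2% of max(1, |F·v|) = 0.052438.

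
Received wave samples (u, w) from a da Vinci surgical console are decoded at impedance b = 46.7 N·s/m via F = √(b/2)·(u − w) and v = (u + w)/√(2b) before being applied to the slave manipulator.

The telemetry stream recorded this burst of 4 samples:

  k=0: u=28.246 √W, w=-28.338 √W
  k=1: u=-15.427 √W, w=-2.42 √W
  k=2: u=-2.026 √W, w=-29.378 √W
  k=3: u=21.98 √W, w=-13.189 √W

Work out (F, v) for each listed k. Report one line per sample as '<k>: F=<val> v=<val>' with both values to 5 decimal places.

k=0: u−w=56.58400, u+w=-0.09200; √(b/2)=4.83218, √(2b)=9.66437; F=4.83218×56.584=273.42429, v=-0.09200/9.66437=-0.00952
k=1: u−w=-13.00700, u+w=-17.84700; √(b/2)=4.83218, √(2b)=9.66437; F=4.83218×(-13.007)=-62.85221, v=-17.84700/9.66437=-1.84668
k=2: u−w=27.35200, u+w=-31.40400; √(b/2)=4.83218, √(2b)=9.66437; F=4.83218×27.352=132.16989, v=-31.40400/9.66437=-3.24946
k=3: u−w=35.16900, u+w=8.79100; √(b/2)=4.83218, √(2b)=9.66437; F=4.83218×35.169=169.94307, v=8.79100/9.66437=0.90963

0: F=273.42429 v=-0.00952
1: F=-62.85221 v=-1.84668
2: F=132.16989 v=-3.24946
3: F=169.94307 v=0.90963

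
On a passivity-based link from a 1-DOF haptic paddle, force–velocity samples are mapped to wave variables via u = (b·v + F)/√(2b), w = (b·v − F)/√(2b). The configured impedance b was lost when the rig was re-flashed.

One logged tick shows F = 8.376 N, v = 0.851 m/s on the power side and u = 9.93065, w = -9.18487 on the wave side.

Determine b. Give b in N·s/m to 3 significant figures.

b = 0.384 N·s/m

u + w = 0.7458;  u + w = √(2b)·v, so √(2b) = 0.7458/0.851 = 0.8764.
b = (√(2b))²/2 = 0.7680/2 = 0.3840.
(Check via u − w = 2F/√(2b): u − w = 19.1155, 2F/√(2b) = 19.1155.)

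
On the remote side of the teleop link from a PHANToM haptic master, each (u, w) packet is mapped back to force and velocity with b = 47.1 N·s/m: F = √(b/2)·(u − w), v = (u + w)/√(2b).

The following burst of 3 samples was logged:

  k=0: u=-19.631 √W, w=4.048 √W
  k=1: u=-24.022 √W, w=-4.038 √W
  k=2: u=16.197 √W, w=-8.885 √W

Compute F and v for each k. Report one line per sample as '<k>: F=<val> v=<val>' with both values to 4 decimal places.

k=0: u−w=-23.6790, u+w=-15.5830; √(b/2)=4.8528, √(2b)=9.7057; F=4.8528×(-23.679)=-114.9103, v=-15.5830/9.7057=-1.6056
k=1: u−w=-19.9840, u+w=-28.0600; √(b/2)=4.8528, √(2b)=9.7057; F=4.8528×(-19.984)=-96.9790, v=-28.0600/9.7057=-2.8911
k=2: u−w=25.0820, u+w=7.3120; √(b/2)=4.8528, √(2b)=9.7057; F=4.8528×25.082=121.7188, v=7.3120/9.7057=0.7534

0: F=-114.9103 v=-1.6056
1: F=-96.9790 v=-2.8911
2: F=121.7188 v=0.7534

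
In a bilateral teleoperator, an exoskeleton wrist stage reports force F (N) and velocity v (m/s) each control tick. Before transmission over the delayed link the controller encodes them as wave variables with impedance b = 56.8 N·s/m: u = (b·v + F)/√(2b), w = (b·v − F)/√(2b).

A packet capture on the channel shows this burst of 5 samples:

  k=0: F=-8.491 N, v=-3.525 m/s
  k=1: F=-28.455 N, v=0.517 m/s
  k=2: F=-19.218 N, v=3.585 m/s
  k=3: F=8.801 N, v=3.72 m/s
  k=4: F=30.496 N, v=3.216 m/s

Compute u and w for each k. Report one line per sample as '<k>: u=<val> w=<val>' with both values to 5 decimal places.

0: u=-19.58196 w=-17.98865
1: u=0.08544 w=5.42492
2: u=17.30196 w=20.90815
3: u=20.65023 w=18.99875
4: u=19.99983 w=14.27736

k=0: b·v=56.8×(-3.525)=-200.22000; √(2b)=10.65833; u=(-200.22000+(-8.491))/10.65833=-19.58196, w=(-200.22000−(-8.491))/10.65833=-17.98865
k=1: b·v=56.8×0.517=29.36560; √(2b)=10.65833; u=(29.36560+(-28.455))/10.65833=0.08544, w=(29.36560−(-28.455))/10.65833=5.42492
k=2: b·v=56.8×3.585=203.62800; √(2b)=10.65833; u=(203.62800+(-19.218))/10.65833=17.30196, w=(203.62800−(-19.218))/10.65833=20.90815
k=3: b·v=56.8×3.72=211.29600; √(2b)=10.65833; u=(211.29600+8.801)/10.65833=20.65023, w=(211.29600−8.801)/10.65833=18.99875
k=4: b·v=56.8×3.216=182.66880; √(2b)=10.65833; u=(182.66880+30.496)/10.65833=19.99983, w=(182.66880−30.496)/10.65833=14.27736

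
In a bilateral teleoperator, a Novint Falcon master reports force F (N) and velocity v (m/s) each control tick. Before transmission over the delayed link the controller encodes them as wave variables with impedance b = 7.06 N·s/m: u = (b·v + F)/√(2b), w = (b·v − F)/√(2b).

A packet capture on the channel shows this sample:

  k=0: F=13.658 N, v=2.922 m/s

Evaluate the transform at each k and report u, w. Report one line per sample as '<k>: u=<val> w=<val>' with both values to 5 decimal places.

k=0: b·v=7.06×2.922=20.62932; √(2b)=3.75766; u=(20.62932+13.658)/3.75766=9.12465, w=(20.62932−13.658)/3.75766=1.85523

0: u=9.12465 w=1.85523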